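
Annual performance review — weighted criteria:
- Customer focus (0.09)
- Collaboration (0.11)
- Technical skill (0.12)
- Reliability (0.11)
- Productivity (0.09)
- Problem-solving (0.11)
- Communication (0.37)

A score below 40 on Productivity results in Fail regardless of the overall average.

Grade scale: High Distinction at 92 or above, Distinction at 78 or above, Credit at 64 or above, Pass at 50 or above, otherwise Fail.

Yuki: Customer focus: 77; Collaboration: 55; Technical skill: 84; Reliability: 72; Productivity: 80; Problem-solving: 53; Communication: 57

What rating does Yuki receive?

Productivity score 80 ≥ 40: minimum met.
Weighted total:
  Customer focus 77 × 0.09 = 6.93
  Collaboration 55 × 0.11 = 6.05
  Technical skill 84 × 0.12 = 10.08
  Reliability 72 × 0.11 = 7.92
  Productivity 80 × 0.09 = 7.2
  Problem-solving 53 × 0.11 = 5.83
  Communication 57 × 0.37 = 21.09
Sum = 65.1
65.1 is ≥ 64 and < 78 → Credit

Credit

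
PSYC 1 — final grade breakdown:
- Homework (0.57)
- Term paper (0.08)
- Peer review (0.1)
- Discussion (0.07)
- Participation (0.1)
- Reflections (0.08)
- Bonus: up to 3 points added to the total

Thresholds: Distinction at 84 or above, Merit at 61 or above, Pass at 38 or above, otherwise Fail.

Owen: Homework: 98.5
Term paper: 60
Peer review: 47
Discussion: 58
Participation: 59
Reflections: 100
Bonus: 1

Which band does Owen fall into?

Weighted total:
  Homework 98.5 × 0.57 = 56.145
  Term paper 60 × 0.08 = 4.8
  Peer review 47 × 0.1 = 4.7
  Discussion 58 × 0.07 = 4.06
  Participation 59 × 0.1 = 5.9
  Reflections 100 × 0.08 = 8
Sum = 83.605
Bonus: 83.605 + 1 = 84.605
84.605 ≥ 84 → Distinction

Distinction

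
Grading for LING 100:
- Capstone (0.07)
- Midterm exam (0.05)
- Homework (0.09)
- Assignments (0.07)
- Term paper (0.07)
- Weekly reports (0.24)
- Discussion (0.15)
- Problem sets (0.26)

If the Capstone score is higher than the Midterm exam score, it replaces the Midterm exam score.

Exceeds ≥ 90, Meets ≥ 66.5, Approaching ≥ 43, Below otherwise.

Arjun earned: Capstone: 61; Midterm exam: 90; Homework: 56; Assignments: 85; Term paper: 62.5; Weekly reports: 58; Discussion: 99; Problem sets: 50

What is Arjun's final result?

Approaching

Capstone (61) ≤ Midterm exam (90), so Midterm exam stays at 90.
Weighted total:
  Capstone 61 × 0.07 = 4.27
  Midterm exam 90 × 0.05 = 4.5
  Homework 56 × 0.09 = 5.04
  Assignments 85 × 0.07 = 5.95
  Term paper 62.5 × 0.07 = 4.375
  Weekly reports 58 × 0.24 = 13.92
  Discussion 99 × 0.15 = 14.85
  Problem sets 50 × 0.26 = 13
Sum = 65.905
65.905 is ≥ 43 and < 66.5 → Approaching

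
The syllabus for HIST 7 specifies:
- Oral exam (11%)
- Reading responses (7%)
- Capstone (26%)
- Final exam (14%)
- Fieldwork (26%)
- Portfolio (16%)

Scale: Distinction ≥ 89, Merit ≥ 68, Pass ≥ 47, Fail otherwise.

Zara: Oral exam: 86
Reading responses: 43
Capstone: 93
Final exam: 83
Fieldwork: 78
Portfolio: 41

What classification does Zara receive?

Weighted total:
  Oral exam 86 × 0.11 = 9.46
  Reading responses 43 × 0.07 = 3.01
  Capstone 93 × 0.26 = 24.18
  Final exam 83 × 0.14 = 11.62
  Fieldwork 78 × 0.26 = 20.28
  Portfolio 41 × 0.16 = 6.56
Sum = 75.11
75.11 is ≥ 68 and < 89 → Merit

Merit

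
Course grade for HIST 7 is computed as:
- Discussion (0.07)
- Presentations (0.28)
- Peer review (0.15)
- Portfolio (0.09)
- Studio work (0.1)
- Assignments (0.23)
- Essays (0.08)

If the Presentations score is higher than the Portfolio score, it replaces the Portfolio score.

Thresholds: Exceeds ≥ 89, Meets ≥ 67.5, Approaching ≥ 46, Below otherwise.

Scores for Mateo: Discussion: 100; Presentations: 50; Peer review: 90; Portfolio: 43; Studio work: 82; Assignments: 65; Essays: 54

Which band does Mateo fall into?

Approaching

Presentations (50) > Portfolio (43), so Portfolio counts as 50.
Weighted total:
  Discussion 100 × 0.07 = 7
  Presentations 50 × 0.28 = 14
  Peer review 90 × 0.15 = 13.5
  Portfolio 50 × 0.09 = 4.5
  Studio work 82 × 0.1 = 8.2
  Assignments 65 × 0.23 = 14.95
  Essays 54 × 0.08 = 4.32
Sum = 66.47
66.47 is ≥ 46 and < 67.5 → Approaching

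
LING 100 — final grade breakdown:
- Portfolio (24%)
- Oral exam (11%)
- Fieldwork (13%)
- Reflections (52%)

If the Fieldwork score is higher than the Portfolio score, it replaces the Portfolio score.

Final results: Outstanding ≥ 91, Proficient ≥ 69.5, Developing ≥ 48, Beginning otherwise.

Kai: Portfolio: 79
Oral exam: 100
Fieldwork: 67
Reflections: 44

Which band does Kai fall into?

Developing

Fieldwork (67) ≤ Portfolio (79), so Portfolio stays at 79.
Weighted total:
  Portfolio 79 × 0.24 = 18.96
  Oral exam 100 × 0.11 = 11
  Fieldwork 67 × 0.13 = 8.71
  Reflections 44 × 0.52 = 22.88
Sum = 61.55
61.55 is ≥ 48 and < 69.5 → Developing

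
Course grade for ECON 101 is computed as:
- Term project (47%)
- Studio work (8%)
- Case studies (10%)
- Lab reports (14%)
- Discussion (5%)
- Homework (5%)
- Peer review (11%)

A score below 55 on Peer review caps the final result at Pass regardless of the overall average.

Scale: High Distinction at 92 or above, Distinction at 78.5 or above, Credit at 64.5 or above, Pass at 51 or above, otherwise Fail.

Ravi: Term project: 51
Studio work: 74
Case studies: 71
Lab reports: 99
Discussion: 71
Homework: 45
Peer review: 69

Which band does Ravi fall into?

Peer review score 69 ≥ 55: minimum met.
Weighted total:
  Term project 51 × 0.47 = 23.97
  Studio work 74 × 0.08 = 5.92
  Case studies 71 × 0.1 = 7.1
  Lab reports 99 × 0.14 = 13.86
  Discussion 71 × 0.05 = 3.55
  Homework 45 × 0.05 = 2.25
  Peer review 69 × 0.11 = 7.59
Sum = 64.24
64.24 is ≥ 51 and < 64.5 → Pass

Pass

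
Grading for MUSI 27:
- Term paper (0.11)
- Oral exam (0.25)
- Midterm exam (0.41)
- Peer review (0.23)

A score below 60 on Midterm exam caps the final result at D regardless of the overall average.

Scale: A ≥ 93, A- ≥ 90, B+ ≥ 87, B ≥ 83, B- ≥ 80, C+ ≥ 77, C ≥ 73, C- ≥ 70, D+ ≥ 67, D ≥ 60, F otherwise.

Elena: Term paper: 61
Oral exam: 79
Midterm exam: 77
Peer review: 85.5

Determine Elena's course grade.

Midterm exam score 77 ≥ 60: minimum met.
Weighted total:
  Term paper 61 × 0.11 = 6.71
  Oral exam 79 × 0.25 = 19.75
  Midterm exam 77 × 0.41 = 31.57
  Peer review 85.5 × 0.23 = 19.665
Sum = 77.695
77.695 is ≥ 77 and < 80 → C+

C+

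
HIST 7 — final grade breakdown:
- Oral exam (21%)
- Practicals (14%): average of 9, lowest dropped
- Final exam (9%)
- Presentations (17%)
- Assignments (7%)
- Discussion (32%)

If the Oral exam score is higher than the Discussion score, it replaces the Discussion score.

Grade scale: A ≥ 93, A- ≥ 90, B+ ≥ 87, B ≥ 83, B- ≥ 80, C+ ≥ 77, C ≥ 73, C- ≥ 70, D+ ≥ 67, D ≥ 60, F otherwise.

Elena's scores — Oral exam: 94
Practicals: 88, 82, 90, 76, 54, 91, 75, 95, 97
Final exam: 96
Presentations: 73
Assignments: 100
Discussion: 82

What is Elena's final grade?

A-

Practicals: drop 54 → average of remaining 8 = 694/8 = 86.75
Oral exam (94) > Discussion (82), so Discussion counts as 94.
Weighted total:
  Oral exam 94 × 0.21 = 19.74
  Practicals 86.75 × 0.14 = 12.145
  Final exam 96 × 0.09 = 8.64
  Presentations 73 × 0.17 = 12.41
  Assignments 100 × 0.07 = 7
  Discussion 94 × 0.32 = 30.08
Sum = 90.015
90.015 is ≥ 90 and < 93 → A-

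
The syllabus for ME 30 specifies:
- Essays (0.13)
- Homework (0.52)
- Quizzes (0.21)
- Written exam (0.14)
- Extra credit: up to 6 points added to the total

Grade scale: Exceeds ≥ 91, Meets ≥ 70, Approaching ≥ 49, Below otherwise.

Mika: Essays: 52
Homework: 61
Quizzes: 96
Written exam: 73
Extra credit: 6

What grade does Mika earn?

Weighted total:
  Essays 52 × 0.13 = 6.76
  Homework 61 × 0.52 = 31.72
  Quizzes 96 × 0.21 = 20.16
  Written exam 73 × 0.14 = 10.22
Sum = 68.86
Extra credit: 68.86 + 6 = 74.86
74.86 is ≥ 70 and < 91 → Meets

Meets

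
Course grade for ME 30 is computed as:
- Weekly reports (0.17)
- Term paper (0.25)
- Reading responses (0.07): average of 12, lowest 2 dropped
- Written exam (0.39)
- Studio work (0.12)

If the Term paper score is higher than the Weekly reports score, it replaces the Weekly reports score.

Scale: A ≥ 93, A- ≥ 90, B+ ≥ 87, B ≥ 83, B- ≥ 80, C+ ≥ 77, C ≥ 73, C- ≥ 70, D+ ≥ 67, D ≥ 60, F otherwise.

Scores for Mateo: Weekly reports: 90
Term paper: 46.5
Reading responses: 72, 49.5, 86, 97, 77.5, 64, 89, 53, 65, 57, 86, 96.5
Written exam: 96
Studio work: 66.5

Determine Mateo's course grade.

C+

Reading responses: drop 49.5, 53 → average of remaining 10 = 790/10 = 79
Term paper (46.5) ≤ Weekly reports (90), so Weekly reports stays at 90.
Weighted total:
  Weekly reports 90 × 0.17 = 15.3
  Term paper 46.5 × 0.25 = 11.625
  Reading responses 79 × 0.07 = 5.53
  Written exam 96 × 0.39 = 37.44
  Studio work 66.5 × 0.12 = 7.98
Sum = 77.875
77.875 is ≥ 77 and < 80 → C+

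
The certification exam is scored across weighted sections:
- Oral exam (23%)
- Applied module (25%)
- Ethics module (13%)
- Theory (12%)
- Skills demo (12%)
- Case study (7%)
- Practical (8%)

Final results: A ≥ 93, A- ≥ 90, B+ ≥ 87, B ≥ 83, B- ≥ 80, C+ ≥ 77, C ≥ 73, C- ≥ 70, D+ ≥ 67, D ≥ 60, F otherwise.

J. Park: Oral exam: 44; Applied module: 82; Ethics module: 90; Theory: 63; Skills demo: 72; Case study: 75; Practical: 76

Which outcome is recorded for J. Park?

D+

Weighted total:
  Oral exam 44 × 0.23 = 10.12
  Applied module 82 × 0.25 = 20.5
  Ethics module 90 × 0.13 = 11.7
  Theory 63 × 0.12 = 7.56
  Skills demo 72 × 0.12 = 8.64
  Case study 75 × 0.07 = 5.25
  Practical 76 × 0.08 = 6.08
Sum = 69.85
69.85 is ≥ 67 and < 70 → D+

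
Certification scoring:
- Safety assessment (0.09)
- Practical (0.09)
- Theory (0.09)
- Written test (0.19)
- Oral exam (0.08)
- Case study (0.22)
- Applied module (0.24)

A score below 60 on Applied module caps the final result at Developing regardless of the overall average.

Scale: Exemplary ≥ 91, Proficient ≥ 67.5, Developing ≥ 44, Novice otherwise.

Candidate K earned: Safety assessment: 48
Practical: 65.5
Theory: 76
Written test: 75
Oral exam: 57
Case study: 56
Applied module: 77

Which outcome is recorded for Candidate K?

Applied module score 77 ≥ 60: minimum met.
Weighted total:
  Safety assessment 48 × 0.09 = 4.32
  Practical 65.5 × 0.09 = 5.895
  Theory 76 × 0.09 = 6.84
  Written test 75 × 0.19 = 14.25
  Oral exam 57 × 0.08 = 4.56
  Case study 56 × 0.22 = 12.32
  Applied module 77 × 0.24 = 18.48
Sum = 66.665
66.665 is ≥ 44 and < 67.5 → Developing

Developing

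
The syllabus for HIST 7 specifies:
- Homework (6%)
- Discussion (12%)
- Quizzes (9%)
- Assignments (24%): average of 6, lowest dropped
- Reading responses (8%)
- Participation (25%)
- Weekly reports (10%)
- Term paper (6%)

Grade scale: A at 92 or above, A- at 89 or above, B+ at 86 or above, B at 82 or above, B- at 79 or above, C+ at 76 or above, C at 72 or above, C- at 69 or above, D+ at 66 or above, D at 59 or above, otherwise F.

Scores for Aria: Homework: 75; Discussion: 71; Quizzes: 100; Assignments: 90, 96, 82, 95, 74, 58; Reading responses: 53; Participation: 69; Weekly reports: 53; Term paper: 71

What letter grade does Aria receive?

Assignments: drop 58 → average of remaining 5 = 437/5 = 87.4
Weighted total:
  Homework 75 × 0.06 = 4.5
  Discussion 71 × 0.12 = 8.52
  Quizzes 100 × 0.09 = 9
  Assignments 87.4 × 0.24 = 20.976
  Reading responses 53 × 0.08 = 4.24
  Participation 69 × 0.25 = 17.25
  Weekly reports 53 × 0.1 = 5.3
  Term paper 71 × 0.06 = 4.26
Sum = 74.046
74.046 is ≥ 72 and < 76 → C

C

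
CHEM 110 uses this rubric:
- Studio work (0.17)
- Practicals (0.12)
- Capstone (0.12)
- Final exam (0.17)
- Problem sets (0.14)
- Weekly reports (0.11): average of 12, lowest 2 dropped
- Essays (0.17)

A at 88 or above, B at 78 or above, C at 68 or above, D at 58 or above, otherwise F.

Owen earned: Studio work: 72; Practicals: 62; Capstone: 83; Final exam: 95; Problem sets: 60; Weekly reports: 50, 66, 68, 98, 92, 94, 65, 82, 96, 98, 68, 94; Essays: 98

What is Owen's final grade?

Weekly reports: drop 50, 65 → average of remaining 10 = 856/10 = 85.6
Weighted total:
  Studio work 72 × 0.17 = 12.24
  Practicals 62 × 0.12 = 7.44
  Capstone 83 × 0.12 = 9.96
  Final exam 95 × 0.17 = 16.15
  Problem sets 60 × 0.14 = 8.4
  Weekly reports 85.6 × 0.11 = 9.416
  Essays 98 × 0.17 = 16.66
Sum = 80.266
80.266 is ≥ 78 and < 88 → B

B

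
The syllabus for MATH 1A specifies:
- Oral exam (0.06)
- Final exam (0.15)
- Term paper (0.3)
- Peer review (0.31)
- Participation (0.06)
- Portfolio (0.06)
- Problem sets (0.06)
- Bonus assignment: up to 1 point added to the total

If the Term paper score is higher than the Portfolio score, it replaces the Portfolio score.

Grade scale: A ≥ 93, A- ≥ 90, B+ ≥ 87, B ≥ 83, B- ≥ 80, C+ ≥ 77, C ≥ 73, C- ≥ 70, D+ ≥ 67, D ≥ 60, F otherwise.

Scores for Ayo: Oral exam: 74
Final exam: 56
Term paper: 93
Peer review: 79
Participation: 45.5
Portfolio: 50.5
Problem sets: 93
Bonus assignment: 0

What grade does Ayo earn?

C+

Term paper (93) > Portfolio (50.5), so Portfolio counts as 93.
Weighted total:
  Oral exam 74 × 0.06 = 4.44
  Final exam 56 × 0.15 = 8.4
  Term paper 93 × 0.3 = 27.9
  Peer review 79 × 0.31 = 24.49
  Participation 45.5 × 0.06 = 2.73
  Portfolio 93 × 0.06 = 5.58
  Problem sets 93 × 0.06 = 5.58
Sum = 79.12
Bonus assignment: 79.12 + 0 = 79.12
79.12 is ≥ 77 and < 80 → C+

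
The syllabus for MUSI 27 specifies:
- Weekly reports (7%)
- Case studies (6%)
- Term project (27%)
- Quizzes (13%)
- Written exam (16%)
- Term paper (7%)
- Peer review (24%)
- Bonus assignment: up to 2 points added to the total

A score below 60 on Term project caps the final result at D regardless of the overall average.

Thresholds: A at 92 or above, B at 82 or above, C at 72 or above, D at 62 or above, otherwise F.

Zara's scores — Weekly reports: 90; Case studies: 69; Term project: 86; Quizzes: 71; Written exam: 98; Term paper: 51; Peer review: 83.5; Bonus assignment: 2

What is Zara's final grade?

Term project score 86 ≥ 60: minimum met.
Weighted total:
  Weekly reports 90 × 0.07 = 6.3
  Case studies 69 × 0.06 = 4.14
  Term project 86 × 0.27 = 23.22
  Quizzes 71 × 0.13 = 9.23
  Written exam 98 × 0.16 = 15.68
  Term paper 51 × 0.07 = 3.57
  Peer review 83.5 × 0.24 = 20.04
Sum = 82.18
Bonus assignment: 82.18 + 2 = 84.18
84.18 is ≥ 82 and < 92 → B

B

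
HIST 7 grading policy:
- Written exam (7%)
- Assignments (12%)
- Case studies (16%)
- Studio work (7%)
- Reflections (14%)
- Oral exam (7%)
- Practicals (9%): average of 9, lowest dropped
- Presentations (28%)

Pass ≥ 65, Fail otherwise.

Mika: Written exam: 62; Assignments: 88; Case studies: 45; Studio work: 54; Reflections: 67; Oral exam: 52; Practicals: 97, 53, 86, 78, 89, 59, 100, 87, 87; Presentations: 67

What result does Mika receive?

Practicals: drop 53 → average of remaining 8 = 683/8 = 85.375
Weighted total:
  Written exam 62 × 0.07 = 4.34
  Assignments 88 × 0.12 = 10.56
  Case studies 45 × 0.16 = 7.2
  Studio work 54 × 0.07 = 3.78
  Reflections 67 × 0.14 = 9.38
  Oral exam 52 × 0.07 = 3.64
  Practicals 85.375 × 0.09 = 7.68375
  Presentations 67 × 0.28 = 18.76
Sum = 65.34375
65.34375 ≥ 65 → Pass

Pass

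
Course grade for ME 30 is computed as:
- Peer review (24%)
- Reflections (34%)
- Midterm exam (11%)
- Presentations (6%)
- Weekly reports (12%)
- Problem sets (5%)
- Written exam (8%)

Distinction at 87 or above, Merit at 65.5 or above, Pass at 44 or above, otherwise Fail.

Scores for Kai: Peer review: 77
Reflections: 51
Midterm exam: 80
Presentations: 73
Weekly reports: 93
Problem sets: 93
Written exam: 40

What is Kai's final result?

Merit

Weighted total:
  Peer review 77 × 0.24 = 18.48
  Reflections 51 × 0.34 = 17.34
  Midterm exam 80 × 0.11 = 8.8
  Presentations 73 × 0.06 = 4.38
  Weekly reports 93 × 0.12 = 11.16
  Problem sets 93 × 0.05 = 4.65
  Written exam 40 × 0.08 = 3.2
Sum = 68.01
68.01 is ≥ 65.5 and < 87 → Merit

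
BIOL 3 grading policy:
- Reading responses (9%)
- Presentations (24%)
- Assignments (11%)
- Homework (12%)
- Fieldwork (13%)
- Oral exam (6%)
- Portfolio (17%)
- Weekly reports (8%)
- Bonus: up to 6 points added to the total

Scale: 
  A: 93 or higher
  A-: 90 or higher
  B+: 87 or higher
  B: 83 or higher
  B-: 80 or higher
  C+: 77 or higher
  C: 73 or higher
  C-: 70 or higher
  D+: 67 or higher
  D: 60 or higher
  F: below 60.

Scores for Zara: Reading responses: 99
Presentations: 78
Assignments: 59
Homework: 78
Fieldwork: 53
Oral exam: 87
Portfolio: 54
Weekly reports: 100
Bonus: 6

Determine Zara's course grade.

C+

Weighted total:
  Reading responses 99 × 0.09 = 8.91
  Presentations 78 × 0.24 = 18.72
  Assignments 59 × 0.11 = 6.49
  Homework 78 × 0.12 = 9.36
  Fieldwork 53 × 0.13 = 6.89
  Oral exam 87 × 0.06 = 5.22
  Portfolio 54 × 0.17 = 9.18
  Weekly reports 100 × 0.08 = 8
Sum = 72.77
Bonus: 72.77 + 6 = 78.77
78.77 is ≥ 77 and < 80 → C+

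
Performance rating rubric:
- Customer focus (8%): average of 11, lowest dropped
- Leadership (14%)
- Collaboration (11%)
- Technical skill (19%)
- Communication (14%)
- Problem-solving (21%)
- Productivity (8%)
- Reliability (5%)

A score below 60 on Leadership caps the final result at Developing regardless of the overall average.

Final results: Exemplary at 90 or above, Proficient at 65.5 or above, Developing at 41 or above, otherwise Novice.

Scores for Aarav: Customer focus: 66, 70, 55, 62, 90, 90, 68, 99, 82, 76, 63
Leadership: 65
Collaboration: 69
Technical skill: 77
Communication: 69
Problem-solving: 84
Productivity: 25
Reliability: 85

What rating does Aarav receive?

Proficient

Customer focus: drop 55 → average of remaining 10 = 766/10 = 76.6
Leadership score 65 ≥ 60: minimum met.
Weighted total:
  Customer focus 76.6 × 0.08 = 6.128
  Leadership 65 × 0.14 = 9.1
  Collaboration 69 × 0.11 = 7.59
  Technical skill 77 × 0.19 = 14.63
  Communication 69 × 0.14 = 9.66
  Problem-solving 84 × 0.21 = 17.64
  Productivity 25 × 0.08 = 2
  Reliability 85 × 0.05 = 4.25
Sum = 70.998
70.998 is ≥ 65.5 and < 90 → Proficient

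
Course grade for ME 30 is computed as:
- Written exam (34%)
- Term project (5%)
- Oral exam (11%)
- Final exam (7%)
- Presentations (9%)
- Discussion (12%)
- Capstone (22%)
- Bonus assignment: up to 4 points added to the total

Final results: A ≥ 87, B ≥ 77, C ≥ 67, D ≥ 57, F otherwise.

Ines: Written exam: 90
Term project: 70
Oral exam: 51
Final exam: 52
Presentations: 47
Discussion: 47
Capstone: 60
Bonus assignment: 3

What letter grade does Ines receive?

Weighted total:
  Written exam 90 × 0.34 = 30.6
  Term project 70 × 0.05 = 3.5
  Oral exam 51 × 0.11 = 5.61
  Final exam 52 × 0.07 = 3.64
  Presentations 47 × 0.09 = 4.23
  Discussion 47 × 0.12 = 5.64
  Capstone 60 × 0.22 = 13.2
Sum = 66.42
Bonus assignment: 66.42 + 3 = 69.42
69.42 is ≥ 67 and < 77 → C

C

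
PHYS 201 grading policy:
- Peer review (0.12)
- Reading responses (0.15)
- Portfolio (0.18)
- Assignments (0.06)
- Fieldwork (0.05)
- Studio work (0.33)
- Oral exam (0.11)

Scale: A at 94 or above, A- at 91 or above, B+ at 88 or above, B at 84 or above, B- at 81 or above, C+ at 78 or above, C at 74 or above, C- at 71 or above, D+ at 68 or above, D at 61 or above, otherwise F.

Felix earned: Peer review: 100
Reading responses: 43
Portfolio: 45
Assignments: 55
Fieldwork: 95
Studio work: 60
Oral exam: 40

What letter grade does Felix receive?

Weighted total:
  Peer review 100 × 0.12 = 12
  Reading responses 43 × 0.15 = 6.45
  Portfolio 45 × 0.18 = 8.1
  Assignments 55 × 0.06 = 3.3
  Fieldwork 95 × 0.05 = 4.75
  Studio work 60 × 0.33 = 19.8
  Oral exam 40 × 0.11 = 4.4
Sum = 58.8
58.8 < 61 → F

F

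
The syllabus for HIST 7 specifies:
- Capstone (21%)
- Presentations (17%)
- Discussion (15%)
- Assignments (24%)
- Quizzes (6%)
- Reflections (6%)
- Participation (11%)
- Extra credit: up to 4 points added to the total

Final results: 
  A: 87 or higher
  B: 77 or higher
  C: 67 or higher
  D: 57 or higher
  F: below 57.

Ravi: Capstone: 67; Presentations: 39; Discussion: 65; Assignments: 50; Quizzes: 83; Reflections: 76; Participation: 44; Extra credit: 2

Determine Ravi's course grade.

Weighted total:
  Capstone 67 × 0.21 = 14.07
  Presentations 39 × 0.17 = 6.63
  Discussion 65 × 0.15 = 9.75
  Assignments 50 × 0.24 = 12
  Quizzes 83 × 0.06 = 4.98
  Reflections 76 × 0.06 = 4.56
  Participation 44 × 0.11 = 4.84
Sum = 56.83
Extra credit: 56.83 + 2 = 58.83
58.83 is ≥ 57 and < 67 → D

D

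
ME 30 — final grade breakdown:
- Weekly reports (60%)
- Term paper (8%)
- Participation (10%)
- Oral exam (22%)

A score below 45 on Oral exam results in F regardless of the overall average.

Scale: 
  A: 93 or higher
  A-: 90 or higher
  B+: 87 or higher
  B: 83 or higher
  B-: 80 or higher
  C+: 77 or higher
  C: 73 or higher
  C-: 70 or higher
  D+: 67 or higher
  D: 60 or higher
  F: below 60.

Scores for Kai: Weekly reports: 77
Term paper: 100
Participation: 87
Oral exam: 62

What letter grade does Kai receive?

C

Oral exam score 62 ≥ 45: minimum met.
Weighted total:
  Weekly reports 77 × 0.6 = 46.2
  Term paper 100 × 0.08 = 8
  Participation 87 × 0.1 = 8.7
  Oral exam 62 × 0.22 = 13.64
Sum = 76.54
76.54 is ≥ 73 and < 77 → C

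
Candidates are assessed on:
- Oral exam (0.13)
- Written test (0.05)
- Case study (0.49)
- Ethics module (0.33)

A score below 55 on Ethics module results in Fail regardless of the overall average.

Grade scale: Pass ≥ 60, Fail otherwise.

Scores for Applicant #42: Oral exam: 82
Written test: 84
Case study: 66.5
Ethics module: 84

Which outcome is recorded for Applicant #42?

Pass

Ethics module score 84 ≥ 55: minimum met.
Weighted total:
  Oral exam 82 × 0.13 = 10.66
  Written test 84 × 0.05 = 4.2
  Case study 66.5 × 0.49 = 32.585
  Ethics module 84 × 0.33 = 27.72
Sum = 75.165
75.165 ≥ 60 → Pass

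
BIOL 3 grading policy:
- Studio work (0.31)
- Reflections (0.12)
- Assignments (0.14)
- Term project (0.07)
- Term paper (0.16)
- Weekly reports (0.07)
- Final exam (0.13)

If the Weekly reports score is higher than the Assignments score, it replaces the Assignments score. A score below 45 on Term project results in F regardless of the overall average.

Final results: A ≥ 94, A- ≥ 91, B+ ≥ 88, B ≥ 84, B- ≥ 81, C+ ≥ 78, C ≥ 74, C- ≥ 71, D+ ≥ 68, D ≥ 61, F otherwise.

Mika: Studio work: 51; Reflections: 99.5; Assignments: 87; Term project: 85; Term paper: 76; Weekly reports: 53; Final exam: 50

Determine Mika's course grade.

Weekly reports (53) ≤ Assignments (87), so Assignments stays at 87.
Term project score 85 ≥ 45: minimum met.
Weighted total:
  Studio work 51 × 0.31 = 15.81
  Reflections 99.5 × 0.12 = 11.94
  Assignments 87 × 0.14 = 12.18
  Term project 85 × 0.07 = 5.95
  Term paper 76 × 0.16 = 12.16
  Weekly reports 53 × 0.07 = 3.71
  Final exam 50 × 0.13 = 6.5
Sum = 68.25
68.25 is ≥ 68 and < 71 → D+

D+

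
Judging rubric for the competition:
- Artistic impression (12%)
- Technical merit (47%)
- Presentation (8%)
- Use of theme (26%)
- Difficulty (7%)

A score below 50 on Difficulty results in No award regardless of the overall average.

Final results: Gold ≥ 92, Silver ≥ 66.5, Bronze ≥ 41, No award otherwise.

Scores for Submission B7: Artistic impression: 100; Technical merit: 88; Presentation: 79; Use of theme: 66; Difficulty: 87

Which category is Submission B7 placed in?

Silver

Difficulty score 87 ≥ 50: minimum met.
Weighted total:
  Artistic impression 100 × 0.12 = 12
  Technical merit 88 × 0.47 = 41.36
  Presentation 79 × 0.08 = 6.32
  Use of theme 66 × 0.26 = 17.16
  Difficulty 87 × 0.07 = 6.09
Sum = 82.93
82.93 is ≥ 66.5 and < 92 → Silver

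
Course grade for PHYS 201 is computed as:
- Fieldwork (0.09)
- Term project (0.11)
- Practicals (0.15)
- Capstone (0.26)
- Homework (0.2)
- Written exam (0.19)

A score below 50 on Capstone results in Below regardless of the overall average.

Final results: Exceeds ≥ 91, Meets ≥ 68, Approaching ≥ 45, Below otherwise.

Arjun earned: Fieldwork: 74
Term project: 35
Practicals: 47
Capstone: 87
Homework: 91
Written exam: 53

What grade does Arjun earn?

Meets

Capstone score 87 ≥ 50: minimum met.
Weighted total:
  Fieldwork 74 × 0.09 = 6.66
  Term project 35 × 0.11 = 3.85
  Practicals 47 × 0.15 = 7.05
  Capstone 87 × 0.26 = 22.62
  Homework 91 × 0.2 = 18.2
  Written exam 53 × 0.19 = 10.07
Sum = 68.45
68.45 is ≥ 68 and < 91 → Meets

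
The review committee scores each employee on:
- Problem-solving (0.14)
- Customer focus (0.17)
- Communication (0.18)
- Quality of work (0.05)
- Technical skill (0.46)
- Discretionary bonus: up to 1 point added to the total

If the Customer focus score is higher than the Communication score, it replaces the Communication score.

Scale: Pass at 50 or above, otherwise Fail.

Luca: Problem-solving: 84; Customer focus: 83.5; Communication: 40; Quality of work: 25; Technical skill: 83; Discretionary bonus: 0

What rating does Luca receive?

Customer focus (83.5) > Communication (40), so Communication counts as 83.5.
Weighted total:
  Problem-solving 84 × 0.14 = 11.76
  Customer focus 83.5 × 0.17 = 14.195
  Communication 83.5 × 0.18 = 15.03
  Quality of work 25 × 0.05 = 1.25
  Technical skill 83 × 0.46 = 38.18
Sum = 80.415
Discretionary bonus: 80.415 + 0 = 80.415
80.415 ≥ 50 → Pass

Pass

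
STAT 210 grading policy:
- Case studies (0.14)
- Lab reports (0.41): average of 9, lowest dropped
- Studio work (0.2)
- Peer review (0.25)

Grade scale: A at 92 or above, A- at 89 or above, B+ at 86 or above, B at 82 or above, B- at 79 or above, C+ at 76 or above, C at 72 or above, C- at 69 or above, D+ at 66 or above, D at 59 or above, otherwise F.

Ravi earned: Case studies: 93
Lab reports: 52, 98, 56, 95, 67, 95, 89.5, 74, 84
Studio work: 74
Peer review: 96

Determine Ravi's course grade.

Lab reports: drop 52 → average of remaining 8 = 658.5/8 = 82.3125
Weighted total:
  Case studies 93 × 0.14 = 13.02
  Lab reports 82.3125 × 0.41 = 33.748125
  Studio work 74 × 0.2 = 14.8
  Peer review 96 × 0.25 = 24
Sum = 85.568125
85.568125 is ≥ 82 and < 86 → B

B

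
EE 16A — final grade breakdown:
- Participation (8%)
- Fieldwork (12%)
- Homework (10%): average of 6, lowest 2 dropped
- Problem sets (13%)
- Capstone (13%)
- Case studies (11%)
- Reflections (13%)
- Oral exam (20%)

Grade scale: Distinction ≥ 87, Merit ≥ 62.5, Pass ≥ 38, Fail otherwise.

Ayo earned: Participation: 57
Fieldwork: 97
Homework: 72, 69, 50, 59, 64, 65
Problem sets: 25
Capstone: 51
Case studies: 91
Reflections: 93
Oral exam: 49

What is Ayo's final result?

Homework: drop 50, 59 → average of remaining 4 = 270/4 = 67.5
Weighted total:
  Participation 57 × 0.08 = 4.56
  Fieldwork 97 × 0.12 = 11.64
  Homework 67.5 × 0.1 = 6.75
  Problem sets 25 × 0.13 = 3.25
  Capstone 51 × 0.13 = 6.63
  Case studies 91 × 0.11 = 10.01
  Reflections 93 × 0.13 = 12.09
  Oral exam 49 × 0.2 = 9.8
Sum = 64.73
64.73 is ≥ 62.5 and < 87 → Merit

Merit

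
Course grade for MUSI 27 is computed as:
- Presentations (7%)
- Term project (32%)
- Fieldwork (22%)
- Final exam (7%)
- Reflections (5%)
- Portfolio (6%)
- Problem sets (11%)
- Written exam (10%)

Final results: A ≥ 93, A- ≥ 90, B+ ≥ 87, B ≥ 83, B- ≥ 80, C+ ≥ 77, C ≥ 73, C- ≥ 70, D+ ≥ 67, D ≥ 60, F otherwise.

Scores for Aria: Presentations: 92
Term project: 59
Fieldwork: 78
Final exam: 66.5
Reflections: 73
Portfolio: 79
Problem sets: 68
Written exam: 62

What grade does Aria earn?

Weighted total:
  Presentations 92 × 0.07 = 6.44
  Term project 59 × 0.32 = 18.88
  Fieldwork 78 × 0.22 = 17.16
  Final exam 66.5 × 0.07 = 4.655
  Reflections 73 × 0.05 = 3.65
  Portfolio 79 × 0.06 = 4.74
  Problem sets 68 × 0.11 = 7.48
  Written exam 62 × 0.1 = 6.2
Sum = 69.205
69.205 is ≥ 67 and < 70 → D+

D+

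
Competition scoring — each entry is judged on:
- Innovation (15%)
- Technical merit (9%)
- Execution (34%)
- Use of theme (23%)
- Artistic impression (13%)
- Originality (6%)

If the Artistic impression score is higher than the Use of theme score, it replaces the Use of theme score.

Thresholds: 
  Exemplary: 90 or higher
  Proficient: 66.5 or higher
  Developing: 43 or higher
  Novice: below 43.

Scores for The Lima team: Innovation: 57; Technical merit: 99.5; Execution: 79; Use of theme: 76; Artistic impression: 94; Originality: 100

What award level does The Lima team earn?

Proficient

Artistic impression (94) > Use of theme (76), so Use of theme counts as 94.
Weighted total:
  Innovation 57 × 0.15 = 8.55
  Technical merit 99.5 × 0.09 = 8.955
  Execution 79 × 0.34 = 26.86
  Use of theme 94 × 0.23 = 21.62
  Artistic impression 94 × 0.13 = 12.22
  Originality 100 × 0.06 = 6
Sum = 84.205
84.205 is ≥ 66.5 and < 90 → Proficient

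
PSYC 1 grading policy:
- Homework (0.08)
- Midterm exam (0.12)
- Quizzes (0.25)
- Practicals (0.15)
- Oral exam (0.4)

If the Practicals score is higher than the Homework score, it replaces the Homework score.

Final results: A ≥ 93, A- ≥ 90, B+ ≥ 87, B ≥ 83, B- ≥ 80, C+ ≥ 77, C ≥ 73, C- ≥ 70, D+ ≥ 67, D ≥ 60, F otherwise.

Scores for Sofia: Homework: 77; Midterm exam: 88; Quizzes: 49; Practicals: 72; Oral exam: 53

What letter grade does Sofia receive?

D

Practicals (72) ≤ Homework (77), so Homework stays at 77.
Weighted total:
  Homework 77 × 0.08 = 6.16
  Midterm exam 88 × 0.12 = 10.56
  Quizzes 49 × 0.25 = 12.25
  Practicals 72 × 0.15 = 10.8
  Oral exam 53 × 0.4 = 21.2
Sum = 60.97
60.97 is ≥ 60 and < 67 → D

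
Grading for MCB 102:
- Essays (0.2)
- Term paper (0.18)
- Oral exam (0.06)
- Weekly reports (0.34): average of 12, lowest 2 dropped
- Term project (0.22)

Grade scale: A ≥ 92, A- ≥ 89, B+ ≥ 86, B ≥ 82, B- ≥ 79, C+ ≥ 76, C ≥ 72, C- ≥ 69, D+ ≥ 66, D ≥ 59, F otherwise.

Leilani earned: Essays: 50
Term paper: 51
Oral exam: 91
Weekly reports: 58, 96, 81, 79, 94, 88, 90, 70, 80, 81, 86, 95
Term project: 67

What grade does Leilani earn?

Weekly reports: drop 58, 70 → average of remaining 10 = 870/10 = 87
Weighted total:
  Essays 50 × 0.2 = 10
  Term paper 51 × 0.18 = 9.18
  Oral exam 91 × 0.06 = 5.46
  Weekly reports 87 × 0.34 = 29.58
  Term project 67 × 0.22 = 14.74
Sum = 68.96
68.96 is ≥ 66 and < 69 → D+

D+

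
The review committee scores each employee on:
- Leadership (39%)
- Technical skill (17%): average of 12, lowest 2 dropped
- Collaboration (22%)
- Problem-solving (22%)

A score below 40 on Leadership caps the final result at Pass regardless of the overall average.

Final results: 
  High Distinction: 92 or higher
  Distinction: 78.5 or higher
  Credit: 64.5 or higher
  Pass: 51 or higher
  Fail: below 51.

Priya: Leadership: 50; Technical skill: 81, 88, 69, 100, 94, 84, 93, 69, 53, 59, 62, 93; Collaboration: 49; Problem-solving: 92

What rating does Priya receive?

Credit

Technical skill: drop 53, 59 → average of remaining 10 = 833/10 = 83.3
Leadership score 50 ≥ 40: minimum met.
Weighted total:
  Leadership 50 × 0.39 = 19.5
  Technical skill 83.3 × 0.17 = 14.161
  Collaboration 49 × 0.22 = 10.78
  Problem-solving 92 × 0.22 = 20.24
Sum = 64.681
64.681 is ≥ 64.5 and < 78.5 → Credit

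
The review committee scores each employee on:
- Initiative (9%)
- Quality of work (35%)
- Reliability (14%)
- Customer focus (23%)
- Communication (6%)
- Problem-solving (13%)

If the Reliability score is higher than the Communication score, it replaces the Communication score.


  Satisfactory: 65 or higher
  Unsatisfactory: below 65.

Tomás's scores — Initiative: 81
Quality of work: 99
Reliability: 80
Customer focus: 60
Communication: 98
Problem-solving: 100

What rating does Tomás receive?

Satisfactory

Reliability (80) ≤ Communication (98), so Communication stays at 98.
Weighted total:
  Initiative 81 × 0.09 = 7.29
  Quality of work 99 × 0.35 = 34.65
  Reliability 80 × 0.14 = 11.2
  Customer focus 60 × 0.23 = 13.8
  Communication 98 × 0.06 = 5.88
  Problem-solving 100 × 0.13 = 13
Sum = 85.82
85.82 ≥ 65 → Satisfactory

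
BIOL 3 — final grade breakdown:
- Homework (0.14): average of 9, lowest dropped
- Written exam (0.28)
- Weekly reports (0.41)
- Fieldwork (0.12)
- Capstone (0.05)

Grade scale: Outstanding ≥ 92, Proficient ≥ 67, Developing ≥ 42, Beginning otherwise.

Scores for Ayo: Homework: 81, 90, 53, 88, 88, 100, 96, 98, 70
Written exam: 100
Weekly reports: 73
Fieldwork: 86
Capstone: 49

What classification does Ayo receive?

Homework: drop 53 → average of remaining 8 = 711/8 = 88.875
Weighted total:
  Homework 88.875 × 0.14 = 12.4425
  Written exam 100 × 0.28 = 28
  Weekly reports 73 × 0.41 = 29.93
  Fieldwork 86 × 0.12 = 10.32
  Capstone 49 × 0.05 = 2.45
Sum = 83.1425
83.1425 is ≥ 67 and < 92 → Proficient

Proficient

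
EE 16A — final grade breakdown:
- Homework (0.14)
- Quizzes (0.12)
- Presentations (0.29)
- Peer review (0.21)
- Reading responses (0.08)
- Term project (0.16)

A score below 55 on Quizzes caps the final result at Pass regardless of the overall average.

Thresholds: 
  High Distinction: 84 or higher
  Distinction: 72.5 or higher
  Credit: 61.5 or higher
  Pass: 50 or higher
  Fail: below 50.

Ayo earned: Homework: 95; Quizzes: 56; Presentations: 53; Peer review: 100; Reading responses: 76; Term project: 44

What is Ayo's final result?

Credit

Quizzes score 56 ≥ 55: minimum met.
Weighted total:
  Homework 95 × 0.14 = 13.3
  Quizzes 56 × 0.12 = 6.72
  Presentations 53 × 0.29 = 15.37
  Peer review 100 × 0.21 = 21
  Reading responses 76 × 0.08 = 6.08
  Term project 44 × 0.16 = 7.04
Sum = 69.51
69.51 is ≥ 61.5 and < 72.5 → Credit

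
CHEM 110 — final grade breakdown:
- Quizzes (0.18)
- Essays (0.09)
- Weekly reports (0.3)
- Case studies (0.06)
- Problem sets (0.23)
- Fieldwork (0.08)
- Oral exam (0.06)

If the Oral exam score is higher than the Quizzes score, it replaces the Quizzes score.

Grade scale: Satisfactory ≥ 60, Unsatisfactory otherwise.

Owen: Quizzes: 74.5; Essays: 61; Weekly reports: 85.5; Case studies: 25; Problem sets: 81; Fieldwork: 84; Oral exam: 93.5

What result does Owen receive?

Oral exam (93.5) > Quizzes (74.5), so Quizzes counts as 93.5.
Weighted total:
  Quizzes 93.5 × 0.18 = 16.83
  Essays 61 × 0.09 = 5.49
  Weekly reports 85.5 × 0.3 = 25.65
  Case studies 25 × 0.06 = 1.5
  Problem sets 81 × 0.23 = 18.63
  Fieldwork 84 × 0.08 = 6.72
  Oral exam 93.5 × 0.06 = 5.61
Sum = 80.43
80.43 ≥ 60 → Satisfactory

Satisfactory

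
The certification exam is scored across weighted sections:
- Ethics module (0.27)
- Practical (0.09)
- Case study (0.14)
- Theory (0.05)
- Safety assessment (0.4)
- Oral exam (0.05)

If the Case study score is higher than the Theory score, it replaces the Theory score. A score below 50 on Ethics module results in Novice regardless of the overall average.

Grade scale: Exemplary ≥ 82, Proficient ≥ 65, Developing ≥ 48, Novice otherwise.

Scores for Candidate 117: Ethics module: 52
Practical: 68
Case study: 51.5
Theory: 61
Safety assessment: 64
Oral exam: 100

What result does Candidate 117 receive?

Developing

Case study (51.5) ≤ Theory (61), so Theory stays at 61.
Ethics module score 52 ≥ 50: minimum met.
Weighted total:
  Ethics module 52 × 0.27 = 14.04
  Practical 68 × 0.09 = 6.12
  Case study 51.5 × 0.14 = 7.21
  Theory 61 × 0.05 = 3.05
  Safety assessment 64 × 0.4 = 25.6
  Oral exam 100 × 0.05 = 5
Sum = 61.02
61.02 is ≥ 48 and < 65 → Developing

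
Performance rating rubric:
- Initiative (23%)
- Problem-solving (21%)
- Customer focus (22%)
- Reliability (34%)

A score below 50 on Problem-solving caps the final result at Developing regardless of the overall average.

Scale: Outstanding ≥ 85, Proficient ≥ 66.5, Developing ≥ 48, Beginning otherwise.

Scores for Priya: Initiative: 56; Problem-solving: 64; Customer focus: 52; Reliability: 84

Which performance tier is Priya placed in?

Developing

Problem-solving score 64 ≥ 50: minimum met.
Weighted total:
  Initiative 56 × 0.23 = 12.88
  Problem-solving 64 × 0.21 = 13.44
  Customer focus 52 × 0.22 = 11.44
  Reliability 84 × 0.34 = 28.56
Sum = 66.32
66.32 is ≥ 48 and < 66.5 → Developing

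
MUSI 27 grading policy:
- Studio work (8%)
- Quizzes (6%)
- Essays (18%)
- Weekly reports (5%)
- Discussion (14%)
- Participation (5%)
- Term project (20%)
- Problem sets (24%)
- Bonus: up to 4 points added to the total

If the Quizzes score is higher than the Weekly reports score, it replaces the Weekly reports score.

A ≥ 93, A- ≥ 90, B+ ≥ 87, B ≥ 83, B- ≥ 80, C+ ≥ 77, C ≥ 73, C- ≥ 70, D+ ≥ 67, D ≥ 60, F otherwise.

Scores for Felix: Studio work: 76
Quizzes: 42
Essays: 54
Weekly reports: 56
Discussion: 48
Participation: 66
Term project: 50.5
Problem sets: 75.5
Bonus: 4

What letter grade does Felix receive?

D

Quizzes (42) ≤ Weekly reports (56), so Weekly reports stays at 56.
Weighted total:
  Studio work 76 × 0.08 = 6.08
  Quizzes 42 × 0.06 = 2.52
  Essays 54 × 0.18 = 9.72
  Weekly reports 56 × 0.05 = 2.8
  Discussion 48 × 0.14 = 6.72
  Participation 66 × 0.05 = 3.3
  Term project 50.5 × 0.2 = 10.1
  Problem sets 75.5 × 0.24 = 18.12
Sum = 59.36
Bonus: 59.36 + 4 = 63.36
63.36 is ≥ 60 and < 67 → D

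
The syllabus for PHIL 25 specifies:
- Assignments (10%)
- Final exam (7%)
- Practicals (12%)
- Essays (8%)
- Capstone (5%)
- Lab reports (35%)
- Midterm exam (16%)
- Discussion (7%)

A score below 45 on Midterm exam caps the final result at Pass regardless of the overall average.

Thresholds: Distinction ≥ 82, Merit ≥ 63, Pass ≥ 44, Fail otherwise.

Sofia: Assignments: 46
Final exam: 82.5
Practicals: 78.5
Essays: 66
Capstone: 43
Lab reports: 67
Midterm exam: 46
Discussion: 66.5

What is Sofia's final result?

Midterm exam score 46 ≥ 45: minimum met.
Weighted total:
  Assignments 46 × 0.1 = 4.6
  Final exam 82.5 × 0.07 = 5.775
  Practicals 78.5 × 0.12 = 9.42
  Essays 66 × 0.08 = 5.28
  Capstone 43 × 0.05 = 2.15
  Lab reports 67 × 0.35 = 23.45
  Midterm exam 46 × 0.16 = 7.36
  Discussion 66.5 × 0.07 = 4.655
Sum = 62.69
62.69 is ≥ 44 and < 63 → Pass

Pass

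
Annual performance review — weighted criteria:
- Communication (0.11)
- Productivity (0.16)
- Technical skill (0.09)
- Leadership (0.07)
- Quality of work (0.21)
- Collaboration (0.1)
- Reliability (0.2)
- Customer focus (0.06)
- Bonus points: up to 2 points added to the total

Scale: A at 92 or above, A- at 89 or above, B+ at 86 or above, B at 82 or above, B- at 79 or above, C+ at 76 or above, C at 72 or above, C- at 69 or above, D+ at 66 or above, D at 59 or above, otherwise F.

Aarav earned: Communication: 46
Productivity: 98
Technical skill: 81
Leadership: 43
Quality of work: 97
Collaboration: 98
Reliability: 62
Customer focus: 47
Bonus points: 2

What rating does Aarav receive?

C+

Weighted total:
  Communication 46 × 0.11 = 5.06
  Productivity 98 × 0.16 = 15.68
  Technical skill 81 × 0.09 = 7.29
  Leadership 43 × 0.07 = 3.01
  Quality of work 97 × 0.21 = 20.37
  Collaboration 98 × 0.1 = 9.8
  Reliability 62 × 0.2 = 12.4
  Customer focus 47 × 0.06 = 2.82
Sum = 76.43
Bonus points: 76.43 + 2 = 78.43
78.43 is ≥ 76 and < 79 → C+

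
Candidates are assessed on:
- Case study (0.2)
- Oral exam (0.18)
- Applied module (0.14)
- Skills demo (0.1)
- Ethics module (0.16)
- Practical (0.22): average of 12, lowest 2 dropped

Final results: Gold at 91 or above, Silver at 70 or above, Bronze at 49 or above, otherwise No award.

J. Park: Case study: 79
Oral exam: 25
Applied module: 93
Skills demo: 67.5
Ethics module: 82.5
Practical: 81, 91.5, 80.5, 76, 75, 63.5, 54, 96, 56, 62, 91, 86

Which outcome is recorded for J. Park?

Practical: drop 54, 56 → average of remaining 10 = 802.5/10 = 80.25
Weighted total:
  Case study 79 × 0.2 = 15.8
  Oral exam 25 × 0.18 = 4.5
  Applied module 93 × 0.14 = 13.02
  Skills demo 67.5 × 0.1 = 6.75
  Ethics module 82.5 × 0.16 = 13.2
  Practical 80.25 × 0.22 = 17.655
Sum = 70.925
70.925 is ≥ 70 and < 91 → Silver

Silver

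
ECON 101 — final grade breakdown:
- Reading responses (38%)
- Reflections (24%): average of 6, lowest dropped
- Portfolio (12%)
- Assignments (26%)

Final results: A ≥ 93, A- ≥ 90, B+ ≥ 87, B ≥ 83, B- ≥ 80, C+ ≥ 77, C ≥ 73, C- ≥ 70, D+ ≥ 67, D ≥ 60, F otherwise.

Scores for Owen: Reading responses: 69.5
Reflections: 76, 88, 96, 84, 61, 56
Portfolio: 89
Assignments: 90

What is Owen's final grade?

Reflections: drop 56 → average of remaining 5 = 405/5 = 81
Weighted total:
  Reading responses 69.5 × 0.38 = 26.41
  Reflections 81 × 0.24 = 19.44
  Portfolio 89 × 0.12 = 10.68
  Assignments 90 × 0.26 = 23.4
Sum = 79.93
79.93 is ≥ 77 and < 80 → C+

C+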